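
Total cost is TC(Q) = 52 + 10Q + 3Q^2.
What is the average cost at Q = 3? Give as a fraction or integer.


TC(3) = 52 + 10*3 + 3*3^2
TC(3) = 52 + 30 + 27 = 109
AC = TC/Q = 109/3 = 109/3

109/3


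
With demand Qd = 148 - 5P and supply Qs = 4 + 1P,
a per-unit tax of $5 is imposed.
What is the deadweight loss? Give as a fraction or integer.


Pre-tax equilibrium quantity: Q* = 28
Post-tax equilibrium quantity: Q_tax = 143/6
Reduction in quantity: Q* - Q_tax = 25/6
DWL = (1/2) * tax * (Q* - Q_tax)
DWL = (1/2) * 5 * 25/6 = 125/12

125/12


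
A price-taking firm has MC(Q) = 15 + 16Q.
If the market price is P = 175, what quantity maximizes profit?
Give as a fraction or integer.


In perfect competition, profit is maximized where P = MC.
175 = 15 + 16Q
160 = 16Q
Q* = 160/16 = 10

10


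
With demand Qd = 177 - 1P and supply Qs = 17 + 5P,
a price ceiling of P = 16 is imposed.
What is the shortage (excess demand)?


At P = 16:
Qd = 177 - 1*16 = 161
Qs = 17 + 5*16 = 97
Shortage = Qd - Qs = 161 - 97 = 64

64


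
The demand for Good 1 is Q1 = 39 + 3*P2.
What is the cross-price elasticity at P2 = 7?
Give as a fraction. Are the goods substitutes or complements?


dQ1/dP2 = 3
At P2 = 7: Q1 = 39 + 3*7 = 60
Exy = (dQ1/dP2)(P2/Q1) = 3 * 7 / 60 = 7/20
Since Exy > 0, the goods are substitutes.

7/20 (substitutes)


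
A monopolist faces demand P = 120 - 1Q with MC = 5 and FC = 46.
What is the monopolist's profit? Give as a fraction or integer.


MR = MC: 120 - 2Q = 5
Q* = 115/2
P* = 120 - 1*115/2 = 125/2
Profit = (P* - MC)*Q* - FC
= (125/2 - 5)*115/2 - 46
= 115/2*115/2 - 46
= 13225/4 - 46 = 13041/4

13041/4


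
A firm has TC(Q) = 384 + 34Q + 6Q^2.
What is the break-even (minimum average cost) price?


AC(Q) = 384/Q + 34 + 6Q
To minimize: dAC/dQ = -384/Q^2 + 6 = 0
Q^2 = 384/6 = 64
Q* = 8
Min AC = 384/8 + 34 + 6*8
Min AC = 48 + 34 + 48 = 130

130


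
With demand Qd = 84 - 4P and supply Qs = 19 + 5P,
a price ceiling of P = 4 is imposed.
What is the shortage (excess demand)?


At P = 4:
Qd = 84 - 4*4 = 68
Qs = 19 + 5*4 = 39
Shortage = Qd - Qs = 68 - 39 = 29

29


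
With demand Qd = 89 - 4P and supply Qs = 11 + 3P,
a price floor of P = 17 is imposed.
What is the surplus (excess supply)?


At P = 17:
Qd = 89 - 4*17 = 21
Qs = 11 + 3*17 = 62
Surplus = Qs - Qd = 62 - 21 = 41

41


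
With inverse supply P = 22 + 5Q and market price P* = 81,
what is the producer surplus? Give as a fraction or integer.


Minimum supply price (at Q=0): P_min = 22
Quantity supplied at P* = 81:
Q* = (81 - 22)/5 = 59/5
PS = (1/2) * Q* * (P* - P_min)
PS = (1/2) * 59/5 * (81 - 22)
PS = (1/2) * 59/5 * 59 = 3481/10

3481/10


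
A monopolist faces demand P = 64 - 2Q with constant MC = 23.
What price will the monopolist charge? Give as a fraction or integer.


MR = 64 - 4Q
Set MR = MC: 64 - 4Q = 23
Q* = 41/4
Substitute into demand:
P* = 64 - 2*41/4 = 87/2

87/2


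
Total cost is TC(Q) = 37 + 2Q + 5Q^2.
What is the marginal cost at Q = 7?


MC = dTC/dQ = 2 + 2*5*Q
At Q = 7:
MC = 2 + 10*7
MC = 2 + 70 = 72

72


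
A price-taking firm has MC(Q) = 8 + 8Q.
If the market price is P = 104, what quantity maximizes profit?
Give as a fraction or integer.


In perfect competition, profit is maximized where P = MC.
104 = 8 + 8Q
96 = 8Q
Q* = 96/8 = 12

12


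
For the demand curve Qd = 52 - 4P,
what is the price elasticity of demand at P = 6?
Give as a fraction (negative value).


dQ/dP = -4
At P = 6: Q = 52 - 4*6 = 28
E = (dQ/dP)(P/Q) = (-4)(6/28) = -6/7

-6/7


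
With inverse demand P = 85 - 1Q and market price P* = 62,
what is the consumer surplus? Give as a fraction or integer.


Maximum willingness to pay (at Q=0): P_max = 85
Quantity demanded at P* = 62:
Q* = (85 - 62)/1 = 23
CS = (1/2) * Q* * (P_max - P*)
CS = (1/2) * 23 * (85 - 62)
CS = (1/2) * 23 * 23 = 529/2

529/2


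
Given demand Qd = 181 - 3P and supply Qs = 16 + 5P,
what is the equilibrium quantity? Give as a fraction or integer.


First find equilibrium price:
181 - 3P = 16 + 5P
P* = 165/8 = 165/8
Then substitute into demand:
Q* = 181 - 3 * 165/8 = 953/8

953/8


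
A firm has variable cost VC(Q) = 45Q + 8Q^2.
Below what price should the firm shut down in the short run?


AVC(Q) = VC(Q)/Q = 45 + 8Q
AVC is increasing in Q, so minimum AVC is at Q -> 0+.
Min AVC = 45
The firm should shut down if P < 45.

45


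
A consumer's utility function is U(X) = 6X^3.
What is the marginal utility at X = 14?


MU = dU/dX = 6*3*X^(3-1)
MU = 18*X^2
At X = 14:
MU = 18 * 14^2
MU = 18 * 196 = 3528

3528


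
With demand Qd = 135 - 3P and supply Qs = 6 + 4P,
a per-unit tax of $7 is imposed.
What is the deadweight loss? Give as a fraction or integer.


Pre-tax equilibrium quantity: Q* = 558/7
Post-tax equilibrium quantity: Q_tax = 474/7
Reduction in quantity: Q* - Q_tax = 12
DWL = (1/2) * tax * (Q* - Q_tax)
DWL = (1/2) * 7 * 12 = 42

42


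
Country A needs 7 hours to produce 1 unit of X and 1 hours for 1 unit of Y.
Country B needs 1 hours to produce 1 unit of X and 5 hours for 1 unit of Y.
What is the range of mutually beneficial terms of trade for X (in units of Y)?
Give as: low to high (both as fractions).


Opportunity cost of X for Country A = hours_X / hours_Y = 7/1 = 7 units of Y
Opportunity cost of X for Country B = hours_X / hours_Y = 1/5 = 1/5 units of Y
Terms of trade must be between the two opportunity costs.
Range: 1/5 to 7

1/5 to 7


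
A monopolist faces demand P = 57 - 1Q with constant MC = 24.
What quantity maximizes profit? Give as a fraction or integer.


TR = P*Q = (57 - 1Q)Q = 57Q - 1Q^2
MR = dTR/dQ = 57 - 2Q
Set MR = MC:
57 - 2Q = 24
33 = 2Q
Q* = 33/2 = 33/2

33/2


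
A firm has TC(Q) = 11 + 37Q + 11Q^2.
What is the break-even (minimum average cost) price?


AC(Q) = 11/Q + 37 + 11Q
To minimize: dAC/dQ = -11/Q^2 + 11 = 0
Q^2 = 11/11 = 1
Q* = 1
Min AC = 11/1 + 37 + 11*1
Min AC = 11 + 37 + 11 = 59

59


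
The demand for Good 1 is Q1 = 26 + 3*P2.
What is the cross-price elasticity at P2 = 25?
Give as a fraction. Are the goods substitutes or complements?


dQ1/dP2 = 3
At P2 = 25: Q1 = 26 + 3*25 = 101
Exy = (dQ1/dP2)(P2/Q1) = 3 * 25 / 101 = 75/101
Since Exy > 0, the goods are substitutes.

75/101 (substitutes)


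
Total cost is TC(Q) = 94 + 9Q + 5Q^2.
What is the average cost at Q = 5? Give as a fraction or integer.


TC(5) = 94 + 9*5 + 5*5^2
TC(5) = 94 + 45 + 125 = 264
AC = TC/Q = 264/5 = 264/5

264/5


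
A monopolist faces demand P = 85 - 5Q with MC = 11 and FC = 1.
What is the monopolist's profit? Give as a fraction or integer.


MR = MC: 85 - 10Q = 11
Q* = 37/5
P* = 85 - 5*37/5 = 48
Profit = (P* - MC)*Q* - FC
= (48 - 11)*37/5 - 1
= 37*37/5 - 1
= 1369/5 - 1 = 1364/5

1364/5


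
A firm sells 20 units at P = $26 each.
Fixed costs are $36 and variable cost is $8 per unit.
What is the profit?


Total Revenue = P * Q = 26 * 20 = $520
Total Cost = FC + VC*Q = 36 + 8*20 = $196
Profit = TR - TC = 520 - 196 = $324

$324


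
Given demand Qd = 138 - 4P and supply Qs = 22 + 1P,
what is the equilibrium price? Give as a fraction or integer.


At equilibrium, Qd = Qs.
138 - 4P = 22 + 1P
138 - 22 = 4P + 1P
116 = 5P
P* = 116/5 = 116/5

116/5


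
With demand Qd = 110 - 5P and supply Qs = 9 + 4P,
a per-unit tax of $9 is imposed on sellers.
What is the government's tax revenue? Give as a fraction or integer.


With tax on sellers, new supply: Qs' = 9 + 4(P - 9)
= 4P - 27
New equilibrium quantity:
Q_new = 305/9
Tax revenue = tax * Q_new = 9 * 305/9 = 305

305


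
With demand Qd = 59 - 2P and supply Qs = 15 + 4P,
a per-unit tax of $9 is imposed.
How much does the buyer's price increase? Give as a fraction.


With a per-unit tax, the buyer's price increase depends on relative slopes.
Supply slope: d = 4, Demand slope: b = 2
Buyer's price increase = d * tax / (b + d)
= 4 * 9 / (2 + 4)
= 36 / 6 = 6

6


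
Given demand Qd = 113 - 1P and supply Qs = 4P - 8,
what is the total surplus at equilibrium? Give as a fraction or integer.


Find equilibrium: 113 - 1P = 4P - 8
113 + 8 = 5P
P* = 121/5 = 121/5
Q* = 4*121/5 - 8 = 444/5
Inverse demand: P = 113 - Q/1, so P_max = 113
Inverse supply: P = 2 + Q/4, so P_min = 2
CS = (1/2) * 444/5 * (113 - 121/5) = 98568/25
PS = (1/2) * 444/5 * (121/5 - 2) = 24642/25
TS = CS + PS = 98568/25 + 24642/25 = 24642/5

24642/5


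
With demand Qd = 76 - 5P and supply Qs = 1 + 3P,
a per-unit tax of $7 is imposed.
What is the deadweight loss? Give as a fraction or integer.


Pre-tax equilibrium quantity: Q* = 233/8
Post-tax equilibrium quantity: Q_tax = 16
Reduction in quantity: Q* - Q_tax = 105/8
DWL = (1/2) * tax * (Q* - Q_tax)
DWL = (1/2) * 7 * 105/8 = 735/16

735/16


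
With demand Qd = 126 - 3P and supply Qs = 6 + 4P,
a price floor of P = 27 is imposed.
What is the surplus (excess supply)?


At P = 27:
Qd = 126 - 3*27 = 45
Qs = 6 + 4*27 = 114
Surplus = Qs - Qd = 114 - 45 = 69

69


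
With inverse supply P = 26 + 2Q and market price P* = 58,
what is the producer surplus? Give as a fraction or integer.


Minimum supply price (at Q=0): P_min = 26
Quantity supplied at P* = 58:
Q* = (58 - 26)/2 = 16
PS = (1/2) * Q* * (P* - P_min)
PS = (1/2) * 16 * (58 - 26)
PS = (1/2) * 16 * 32 = 256

256


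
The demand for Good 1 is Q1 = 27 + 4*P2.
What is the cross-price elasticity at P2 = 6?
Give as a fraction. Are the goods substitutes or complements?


dQ1/dP2 = 4
At P2 = 6: Q1 = 27 + 4*6 = 51
Exy = (dQ1/dP2)(P2/Q1) = 4 * 6 / 51 = 8/17
Since Exy > 0, the goods are substitutes.

8/17 (substitutes)


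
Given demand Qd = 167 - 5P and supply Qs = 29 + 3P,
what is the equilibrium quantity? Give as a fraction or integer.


First find equilibrium price:
167 - 5P = 29 + 3P
P* = 138/8 = 69/4
Then substitute into demand:
Q* = 167 - 5 * 69/4 = 323/4

323/4


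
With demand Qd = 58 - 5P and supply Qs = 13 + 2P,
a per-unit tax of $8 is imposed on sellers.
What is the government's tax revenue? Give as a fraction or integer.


With tax on sellers, new supply: Qs' = 13 + 2(P - 8)
= 2P - 3
New equilibrium quantity:
Q_new = 101/7
Tax revenue = tax * Q_new = 8 * 101/7 = 808/7

808/7


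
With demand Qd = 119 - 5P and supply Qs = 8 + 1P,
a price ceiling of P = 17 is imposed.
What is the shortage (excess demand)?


At P = 17:
Qd = 119 - 5*17 = 34
Qs = 8 + 1*17 = 25
Shortage = Qd - Qs = 34 - 25 = 9

9


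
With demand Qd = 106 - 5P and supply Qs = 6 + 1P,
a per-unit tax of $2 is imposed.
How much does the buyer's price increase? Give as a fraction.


With a per-unit tax, the buyer's price increase depends on relative slopes.
Supply slope: d = 1, Demand slope: b = 5
Buyer's price increase = d * tax / (b + d)
= 1 * 2 / (5 + 1)
= 2 / 6 = 1/3

1/3


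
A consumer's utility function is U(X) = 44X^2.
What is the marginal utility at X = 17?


MU = dU/dX = 44*2*X^(2-1)
MU = 88*X^1
At X = 17:
MU = 88 * 17^1
MU = 88 * 17 = 1496

1496


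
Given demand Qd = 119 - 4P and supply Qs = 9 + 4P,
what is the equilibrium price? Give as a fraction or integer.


At equilibrium, Qd = Qs.
119 - 4P = 9 + 4P
119 - 9 = 4P + 4P
110 = 8P
P* = 110/8 = 55/4

55/4


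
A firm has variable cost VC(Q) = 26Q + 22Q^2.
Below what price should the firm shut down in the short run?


AVC(Q) = VC(Q)/Q = 26 + 22Q
AVC is increasing in Q, so minimum AVC is at Q -> 0+.
Min AVC = 26
The firm should shut down if P < 26.

26


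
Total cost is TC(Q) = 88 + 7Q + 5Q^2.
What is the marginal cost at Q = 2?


MC = dTC/dQ = 7 + 2*5*Q
At Q = 2:
MC = 7 + 10*2
MC = 7 + 20 = 27

27


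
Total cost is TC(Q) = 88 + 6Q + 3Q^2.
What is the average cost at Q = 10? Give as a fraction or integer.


TC(10) = 88 + 6*10 + 3*10^2
TC(10) = 88 + 60 + 300 = 448
AC = TC/Q = 448/10 = 224/5

224/5


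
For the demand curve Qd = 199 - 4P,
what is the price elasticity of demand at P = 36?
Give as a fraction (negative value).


dQ/dP = -4
At P = 36: Q = 199 - 4*36 = 55
E = (dQ/dP)(P/Q) = (-4)(36/55) = -144/55

-144/55


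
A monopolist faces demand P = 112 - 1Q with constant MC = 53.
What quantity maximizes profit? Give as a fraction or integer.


TR = P*Q = (112 - 1Q)Q = 112Q - 1Q^2
MR = dTR/dQ = 112 - 2Q
Set MR = MC:
112 - 2Q = 53
59 = 2Q
Q* = 59/2 = 59/2

59/2


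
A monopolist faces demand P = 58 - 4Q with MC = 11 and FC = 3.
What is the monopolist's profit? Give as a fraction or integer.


MR = MC: 58 - 8Q = 11
Q* = 47/8
P* = 58 - 4*47/8 = 69/2
Profit = (P* - MC)*Q* - FC
= (69/2 - 11)*47/8 - 3
= 47/2*47/8 - 3
= 2209/16 - 3 = 2161/16

2161/16


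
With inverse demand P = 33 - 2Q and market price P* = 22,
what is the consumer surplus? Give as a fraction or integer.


Maximum willingness to pay (at Q=0): P_max = 33
Quantity demanded at P* = 22:
Q* = (33 - 22)/2 = 11/2
CS = (1/2) * Q* * (P_max - P*)
CS = (1/2) * 11/2 * (33 - 22)
CS = (1/2) * 11/2 * 11 = 121/4

121/4


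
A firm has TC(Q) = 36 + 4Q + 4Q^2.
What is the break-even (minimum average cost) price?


AC(Q) = 36/Q + 4 + 4Q
To minimize: dAC/dQ = -36/Q^2 + 4 = 0
Q^2 = 36/4 = 9
Q* = 3
Min AC = 36/3 + 4 + 4*3
Min AC = 12 + 4 + 12 = 28

28


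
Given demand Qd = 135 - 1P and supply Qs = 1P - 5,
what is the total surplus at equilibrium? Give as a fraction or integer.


Find equilibrium: 135 - 1P = 1P - 5
135 + 5 = 2P
P* = 140/2 = 70
Q* = 1*70 - 5 = 65
Inverse demand: P = 135 - Q/1, so P_max = 135
Inverse supply: P = 5 + Q/1, so P_min = 5
CS = (1/2) * 65 * (135 - 70) = 4225/2
PS = (1/2) * 65 * (70 - 5) = 4225/2
TS = CS + PS = 4225/2 + 4225/2 = 4225

4225


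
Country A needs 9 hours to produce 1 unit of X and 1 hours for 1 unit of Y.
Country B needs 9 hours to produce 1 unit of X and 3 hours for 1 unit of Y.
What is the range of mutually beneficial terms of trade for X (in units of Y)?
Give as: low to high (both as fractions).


Opportunity cost of X for Country A = hours_X / hours_Y = 9/1 = 9 units of Y
Opportunity cost of X for Country B = hours_X / hours_Y = 9/3 = 3 units of Y
Terms of trade must be between the two opportunity costs.
Range: 3 to 9

3 to 9


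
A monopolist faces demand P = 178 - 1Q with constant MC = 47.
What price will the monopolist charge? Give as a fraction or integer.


MR = 178 - 2Q
Set MR = MC: 178 - 2Q = 47
Q* = 131/2
Substitute into demand:
P* = 178 - 1*131/2 = 225/2

225/2


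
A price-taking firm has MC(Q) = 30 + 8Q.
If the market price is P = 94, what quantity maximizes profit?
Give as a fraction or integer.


In perfect competition, profit is maximized where P = MC.
94 = 30 + 8Q
64 = 8Q
Q* = 64/8 = 8

8


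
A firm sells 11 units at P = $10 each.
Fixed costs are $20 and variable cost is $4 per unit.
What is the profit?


Total Revenue = P * Q = 10 * 11 = $110
Total Cost = FC + VC*Q = 20 + 4*11 = $64
Profit = TR - TC = 110 - 64 = $46

$46


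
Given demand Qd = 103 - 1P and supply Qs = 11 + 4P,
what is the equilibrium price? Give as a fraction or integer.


At equilibrium, Qd = Qs.
103 - 1P = 11 + 4P
103 - 11 = 1P + 4P
92 = 5P
P* = 92/5 = 92/5

92/5


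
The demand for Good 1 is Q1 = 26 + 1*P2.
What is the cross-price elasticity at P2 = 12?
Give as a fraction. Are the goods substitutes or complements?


dQ1/dP2 = 1
At P2 = 12: Q1 = 26 + 1*12 = 38
Exy = (dQ1/dP2)(P2/Q1) = 1 * 12 / 38 = 6/19
Since Exy > 0, the goods are substitutes.

6/19 (substitutes)


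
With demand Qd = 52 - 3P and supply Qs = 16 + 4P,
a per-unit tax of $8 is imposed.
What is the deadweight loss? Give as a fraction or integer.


Pre-tax equilibrium quantity: Q* = 256/7
Post-tax equilibrium quantity: Q_tax = 160/7
Reduction in quantity: Q* - Q_tax = 96/7
DWL = (1/2) * tax * (Q* - Q_tax)
DWL = (1/2) * 8 * 96/7 = 384/7

384/7


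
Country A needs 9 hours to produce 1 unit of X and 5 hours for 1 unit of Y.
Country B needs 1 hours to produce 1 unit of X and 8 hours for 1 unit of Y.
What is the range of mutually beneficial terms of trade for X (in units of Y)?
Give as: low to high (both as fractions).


Opportunity cost of X for Country A = hours_X / hours_Y = 9/5 = 9/5 units of Y
Opportunity cost of X for Country B = hours_X / hours_Y = 1/8 = 1/8 units of Y
Terms of trade must be between the two opportunity costs.
Range: 1/8 to 9/5

1/8 to 9/5


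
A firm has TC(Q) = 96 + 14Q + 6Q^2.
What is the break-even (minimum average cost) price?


AC(Q) = 96/Q + 14 + 6Q
To minimize: dAC/dQ = -96/Q^2 + 6 = 0
Q^2 = 96/6 = 16
Q* = 4
Min AC = 96/4 + 14 + 6*4
Min AC = 24 + 14 + 24 = 62

62


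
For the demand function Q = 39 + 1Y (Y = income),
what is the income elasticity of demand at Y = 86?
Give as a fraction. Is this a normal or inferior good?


dQ/dY = 1
At Y = 86: Q = 39 + 1*86 = 125
Ey = (dQ/dY)(Y/Q) = 1 * 86 / 125 = 86/125
Since Ey > 0, this is a normal good.

86/125 (normal good)


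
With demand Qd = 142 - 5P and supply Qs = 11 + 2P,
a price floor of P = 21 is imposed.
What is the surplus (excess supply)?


At P = 21:
Qd = 142 - 5*21 = 37
Qs = 11 + 2*21 = 53
Surplus = Qs - Qd = 53 - 37 = 16

16


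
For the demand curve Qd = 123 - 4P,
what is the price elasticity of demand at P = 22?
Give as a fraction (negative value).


dQ/dP = -4
At P = 22: Q = 123 - 4*22 = 35
E = (dQ/dP)(P/Q) = (-4)(22/35) = -88/35

-88/35


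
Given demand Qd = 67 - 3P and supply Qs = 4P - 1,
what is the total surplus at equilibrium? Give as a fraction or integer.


Find equilibrium: 67 - 3P = 4P - 1
67 + 1 = 7P
P* = 68/7 = 68/7
Q* = 4*68/7 - 1 = 265/7
Inverse demand: P = 67/3 - Q/3, so P_max = 67/3
Inverse supply: P = 1/4 + Q/4, so P_min = 1/4
CS = (1/2) * 265/7 * (67/3 - 68/7) = 70225/294
PS = (1/2) * 265/7 * (68/7 - 1/4) = 70225/392
TS = CS + PS = 70225/294 + 70225/392 = 70225/168

70225/168


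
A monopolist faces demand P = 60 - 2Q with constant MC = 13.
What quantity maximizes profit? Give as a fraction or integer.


TR = P*Q = (60 - 2Q)Q = 60Q - 2Q^2
MR = dTR/dQ = 60 - 4Q
Set MR = MC:
60 - 4Q = 13
47 = 4Q
Q* = 47/4 = 47/4

47/4


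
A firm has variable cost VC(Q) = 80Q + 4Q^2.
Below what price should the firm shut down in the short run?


AVC(Q) = VC(Q)/Q = 80 + 4Q
AVC is increasing in Q, so minimum AVC is at Q -> 0+.
Min AVC = 80
The firm should shut down if P < 80.

80


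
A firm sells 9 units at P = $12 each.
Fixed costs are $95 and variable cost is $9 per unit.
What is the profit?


Total Revenue = P * Q = 12 * 9 = $108
Total Cost = FC + VC*Q = 95 + 9*9 = $176
Profit = TR - TC = 108 - 176 = $-68

$-68


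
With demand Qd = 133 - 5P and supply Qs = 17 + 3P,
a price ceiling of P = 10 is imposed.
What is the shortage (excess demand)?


At P = 10:
Qd = 133 - 5*10 = 83
Qs = 17 + 3*10 = 47
Shortage = Qd - Qs = 83 - 47 = 36

36


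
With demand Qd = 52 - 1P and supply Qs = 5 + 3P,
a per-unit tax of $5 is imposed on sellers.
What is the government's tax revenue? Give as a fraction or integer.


With tax on sellers, new supply: Qs' = 5 + 3(P - 5)
= 3P - 10
New equilibrium quantity:
Q_new = 73/2
Tax revenue = tax * Q_new = 5 * 73/2 = 365/2

365/2


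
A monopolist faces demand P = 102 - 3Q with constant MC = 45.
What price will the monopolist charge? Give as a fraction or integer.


MR = 102 - 6Q
Set MR = MC: 102 - 6Q = 45
Q* = 19/2
Substitute into demand:
P* = 102 - 3*19/2 = 147/2

147/2


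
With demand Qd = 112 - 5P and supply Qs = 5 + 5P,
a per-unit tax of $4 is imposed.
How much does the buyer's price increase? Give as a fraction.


With a per-unit tax, the buyer's price increase depends on relative slopes.
Supply slope: d = 5, Demand slope: b = 5
Buyer's price increase = d * tax / (b + d)
= 5 * 4 / (5 + 5)
= 20 / 10 = 2

2


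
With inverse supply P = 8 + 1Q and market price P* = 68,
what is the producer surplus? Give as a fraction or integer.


Minimum supply price (at Q=0): P_min = 8
Quantity supplied at P* = 68:
Q* = (68 - 8)/1 = 60
PS = (1/2) * Q* * (P* - P_min)
PS = (1/2) * 60 * (68 - 8)
PS = (1/2) * 60 * 60 = 1800

1800


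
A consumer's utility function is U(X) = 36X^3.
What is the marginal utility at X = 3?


MU = dU/dX = 36*3*X^(3-1)
MU = 108*X^2
At X = 3:
MU = 108 * 3^2
MU = 108 * 9 = 972

972


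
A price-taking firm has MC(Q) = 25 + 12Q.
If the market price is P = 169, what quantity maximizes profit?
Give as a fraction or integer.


In perfect competition, profit is maximized where P = MC.
169 = 25 + 12Q
144 = 12Q
Q* = 144/12 = 12

12


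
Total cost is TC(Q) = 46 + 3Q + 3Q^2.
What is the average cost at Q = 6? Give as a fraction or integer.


TC(6) = 46 + 3*6 + 3*6^2
TC(6) = 46 + 18 + 108 = 172
AC = TC/Q = 172/6 = 86/3

86/3


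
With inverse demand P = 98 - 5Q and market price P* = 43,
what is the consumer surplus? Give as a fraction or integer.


Maximum willingness to pay (at Q=0): P_max = 98
Quantity demanded at P* = 43:
Q* = (98 - 43)/5 = 11
CS = (1/2) * Q* * (P_max - P*)
CS = (1/2) * 11 * (98 - 43)
CS = (1/2) * 11 * 55 = 605/2

605/2


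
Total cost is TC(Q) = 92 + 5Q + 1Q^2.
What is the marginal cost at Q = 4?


MC = dTC/dQ = 5 + 2*1*Q
At Q = 4:
MC = 5 + 2*4
MC = 5 + 8 = 13

13


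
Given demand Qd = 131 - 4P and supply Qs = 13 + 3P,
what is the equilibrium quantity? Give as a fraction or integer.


First find equilibrium price:
131 - 4P = 13 + 3P
P* = 118/7 = 118/7
Then substitute into demand:
Q* = 131 - 4 * 118/7 = 445/7

445/7


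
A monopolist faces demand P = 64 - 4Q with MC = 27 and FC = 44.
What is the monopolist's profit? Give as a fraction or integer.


MR = MC: 64 - 8Q = 27
Q* = 37/8
P* = 64 - 4*37/8 = 91/2
Profit = (P* - MC)*Q* - FC
= (91/2 - 27)*37/8 - 44
= 37/2*37/8 - 44
= 1369/16 - 44 = 665/16

665/16


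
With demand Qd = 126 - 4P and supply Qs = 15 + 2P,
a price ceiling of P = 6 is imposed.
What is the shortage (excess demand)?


At P = 6:
Qd = 126 - 4*6 = 102
Qs = 15 + 2*6 = 27
Shortage = Qd - Qs = 102 - 27 = 75

75


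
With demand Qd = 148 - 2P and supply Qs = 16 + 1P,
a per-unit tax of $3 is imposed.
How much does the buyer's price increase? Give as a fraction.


With a per-unit tax, the buyer's price increase depends on relative slopes.
Supply slope: d = 1, Demand slope: b = 2
Buyer's price increase = d * tax / (b + d)
= 1 * 3 / (2 + 1)
= 3 / 3 = 1

1


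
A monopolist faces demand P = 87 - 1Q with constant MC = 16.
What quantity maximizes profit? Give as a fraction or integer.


TR = P*Q = (87 - 1Q)Q = 87Q - 1Q^2
MR = dTR/dQ = 87 - 2Q
Set MR = MC:
87 - 2Q = 16
71 = 2Q
Q* = 71/2 = 71/2

71/2


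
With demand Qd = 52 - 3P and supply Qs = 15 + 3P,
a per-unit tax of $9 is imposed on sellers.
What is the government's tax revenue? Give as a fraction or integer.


With tax on sellers, new supply: Qs' = 15 + 3(P - 9)
= 3P - 12
New equilibrium quantity:
Q_new = 20
Tax revenue = tax * Q_new = 9 * 20 = 180

180


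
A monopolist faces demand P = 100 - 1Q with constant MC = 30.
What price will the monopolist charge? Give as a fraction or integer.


MR = 100 - 2Q
Set MR = MC: 100 - 2Q = 30
Q* = 35
Substitute into demand:
P* = 100 - 1*35 = 65

65


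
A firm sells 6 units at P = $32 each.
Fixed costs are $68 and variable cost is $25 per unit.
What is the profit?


Total Revenue = P * Q = 32 * 6 = $192
Total Cost = FC + VC*Q = 68 + 25*6 = $218
Profit = TR - TC = 192 - 218 = $-26

$-26


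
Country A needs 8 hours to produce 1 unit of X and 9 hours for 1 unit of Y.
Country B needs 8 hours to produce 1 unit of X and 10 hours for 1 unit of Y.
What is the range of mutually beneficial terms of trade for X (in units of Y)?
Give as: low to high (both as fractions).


Opportunity cost of X for Country A = hours_X / hours_Y = 8/9 = 8/9 units of Y
Opportunity cost of X for Country B = hours_X / hours_Y = 8/10 = 4/5 units of Y
Terms of trade must be between the two opportunity costs.
Range: 4/5 to 8/9

4/5 to 8/9


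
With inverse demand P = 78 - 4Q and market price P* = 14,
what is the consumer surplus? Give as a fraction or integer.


Maximum willingness to pay (at Q=0): P_max = 78
Quantity demanded at P* = 14:
Q* = (78 - 14)/4 = 16
CS = (1/2) * Q* * (P_max - P*)
CS = (1/2) * 16 * (78 - 14)
CS = (1/2) * 16 * 64 = 512

512


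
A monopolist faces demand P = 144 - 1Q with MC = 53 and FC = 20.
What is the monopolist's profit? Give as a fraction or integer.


MR = MC: 144 - 2Q = 53
Q* = 91/2
P* = 144 - 1*91/2 = 197/2
Profit = (P* - MC)*Q* - FC
= (197/2 - 53)*91/2 - 20
= 91/2*91/2 - 20
= 8281/4 - 20 = 8201/4

8201/4


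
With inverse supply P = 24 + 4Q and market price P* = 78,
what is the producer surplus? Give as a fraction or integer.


Minimum supply price (at Q=0): P_min = 24
Quantity supplied at P* = 78:
Q* = (78 - 24)/4 = 27/2
PS = (1/2) * Q* * (P* - P_min)
PS = (1/2) * 27/2 * (78 - 24)
PS = (1/2) * 27/2 * 54 = 729/2

729/2


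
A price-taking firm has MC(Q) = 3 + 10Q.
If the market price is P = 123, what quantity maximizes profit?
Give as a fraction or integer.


In perfect competition, profit is maximized where P = MC.
123 = 3 + 10Q
120 = 10Q
Q* = 120/10 = 12

12


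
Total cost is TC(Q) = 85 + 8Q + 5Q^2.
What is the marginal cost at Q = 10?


MC = dTC/dQ = 8 + 2*5*Q
At Q = 10:
MC = 8 + 10*10
MC = 8 + 100 = 108

108


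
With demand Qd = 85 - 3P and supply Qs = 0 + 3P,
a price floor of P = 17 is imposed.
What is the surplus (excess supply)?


At P = 17:
Qd = 85 - 3*17 = 34
Qs = 0 + 3*17 = 51
Surplus = Qs - Qd = 51 - 34 = 17

17


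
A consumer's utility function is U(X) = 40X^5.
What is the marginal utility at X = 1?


MU = dU/dX = 40*5*X^(5-1)
MU = 200*X^4
At X = 1:
MU = 200 * 1^4
MU = 200 * 1 = 200

200


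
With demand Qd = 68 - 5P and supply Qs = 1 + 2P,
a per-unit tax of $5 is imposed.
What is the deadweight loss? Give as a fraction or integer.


Pre-tax equilibrium quantity: Q* = 141/7
Post-tax equilibrium quantity: Q_tax = 13
Reduction in quantity: Q* - Q_tax = 50/7
DWL = (1/2) * tax * (Q* - Q_tax)
DWL = (1/2) * 5 * 50/7 = 125/7

125/7


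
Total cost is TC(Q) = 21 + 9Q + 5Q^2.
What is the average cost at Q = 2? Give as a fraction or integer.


TC(2) = 21 + 9*2 + 5*2^2
TC(2) = 21 + 18 + 20 = 59
AC = TC/Q = 59/2 = 59/2

59/2


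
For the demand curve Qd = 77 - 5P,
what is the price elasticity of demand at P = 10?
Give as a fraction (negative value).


dQ/dP = -5
At P = 10: Q = 77 - 5*10 = 27
E = (dQ/dP)(P/Q) = (-5)(10/27) = -50/27

-50/27


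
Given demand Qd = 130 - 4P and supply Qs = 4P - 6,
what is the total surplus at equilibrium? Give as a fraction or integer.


Find equilibrium: 130 - 4P = 4P - 6
130 + 6 = 8P
P* = 136/8 = 17
Q* = 4*17 - 6 = 62
Inverse demand: P = 65/2 - Q/4, so P_max = 65/2
Inverse supply: P = 3/2 + Q/4, so P_min = 3/2
CS = (1/2) * 62 * (65/2 - 17) = 961/2
PS = (1/2) * 62 * (17 - 3/2) = 961/2
TS = CS + PS = 961/2 + 961/2 = 961

961


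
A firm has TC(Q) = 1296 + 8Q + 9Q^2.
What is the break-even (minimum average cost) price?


AC(Q) = 1296/Q + 8 + 9Q
To minimize: dAC/dQ = -1296/Q^2 + 9 = 0
Q^2 = 1296/9 = 144
Q* = 12
Min AC = 1296/12 + 8 + 9*12
Min AC = 108 + 8 + 108 = 224

224


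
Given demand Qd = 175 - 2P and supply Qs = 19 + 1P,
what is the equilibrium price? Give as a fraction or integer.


At equilibrium, Qd = Qs.
175 - 2P = 19 + 1P
175 - 19 = 2P + 1P
156 = 3P
P* = 156/3 = 52

52


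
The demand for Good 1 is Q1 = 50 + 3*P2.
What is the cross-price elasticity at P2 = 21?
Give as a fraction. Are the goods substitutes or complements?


dQ1/dP2 = 3
At P2 = 21: Q1 = 50 + 3*21 = 113
Exy = (dQ1/dP2)(P2/Q1) = 3 * 21 / 113 = 63/113
Since Exy > 0, the goods are substitutes.

63/113 (substitutes)


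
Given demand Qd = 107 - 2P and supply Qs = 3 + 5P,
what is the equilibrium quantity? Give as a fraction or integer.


First find equilibrium price:
107 - 2P = 3 + 5P
P* = 104/7 = 104/7
Then substitute into demand:
Q* = 107 - 2 * 104/7 = 541/7

541/7


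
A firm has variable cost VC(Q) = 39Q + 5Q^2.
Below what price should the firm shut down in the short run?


AVC(Q) = VC(Q)/Q = 39 + 5Q
AVC is increasing in Q, so minimum AVC is at Q -> 0+.
Min AVC = 39
The firm should shut down if P < 39.

39


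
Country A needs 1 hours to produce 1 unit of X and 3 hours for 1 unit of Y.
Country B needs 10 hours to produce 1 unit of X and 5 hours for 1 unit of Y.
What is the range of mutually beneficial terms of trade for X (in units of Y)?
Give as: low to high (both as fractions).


Opportunity cost of X for Country A = hours_X / hours_Y = 1/3 = 1/3 units of Y
Opportunity cost of X for Country B = hours_X / hours_Y = 10/5 = 2 units of Y
Terms of trade must be between the two opportunity costs.
Range: 1/3 to 2

1/3 to 2


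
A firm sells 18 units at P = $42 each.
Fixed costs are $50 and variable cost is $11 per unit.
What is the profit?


Total Revenue = P * Q = 42 * 18 = $756
Total Cost = FC + VC*Q = 50 + 11*18 = $248
Profit = TR - TC = 756 - 248 = $508

$508


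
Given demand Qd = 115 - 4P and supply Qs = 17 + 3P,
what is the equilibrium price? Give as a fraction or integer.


At equilibrium, Qd = Qs.
115 - 4P = 17 + 3P
115 - 17 = 4P + 3P
98 = 7P
P* = 98/7 = 14

14


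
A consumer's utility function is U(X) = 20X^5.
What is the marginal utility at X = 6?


MU = dU/dX = 20*5*X^(5-1)
MU = 100*X^4
At X = 6:
MU = 100 * 6^4
MU = 100 * 1296 = 129600

129600


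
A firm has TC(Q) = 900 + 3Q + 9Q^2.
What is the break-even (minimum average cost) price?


AC(Q) = 900/Q + 3 + 9Q
To minimize: dAC/dQ = -900/Q^2 + 9 = 0
Q^2 = 900/9 = 100
Q* = 10
Min AC = 900/10 + 3 + 9*10
Min AC = 90 + 3 + 90 = 183

183


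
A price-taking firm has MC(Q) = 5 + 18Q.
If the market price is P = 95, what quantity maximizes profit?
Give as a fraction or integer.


In perfect competition, profit is maximized where P = MC.
95 = 5 + 18Q
90 = 18Q
Q* = 90/18 = 5

5


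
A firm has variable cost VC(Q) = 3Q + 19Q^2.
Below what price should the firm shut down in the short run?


AVC(Q) = VC(Q)/Q = 3 + 19Q
AVC is increasing in Q, so minimum AVC is at Q -> 0+.
Min AVC = 3
The firm should shut down if P < 3.

3


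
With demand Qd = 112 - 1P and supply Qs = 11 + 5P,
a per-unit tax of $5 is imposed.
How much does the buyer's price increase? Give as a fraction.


With a per-unit tax, the buyer's price increase depends on relative slopes.
Supply slope: d = 5, Demand slope: b = 1
Buyer's price increase = d * tax / (b + d)
= 5 * 5 / (1 + 5)
= 25 / 6 = 25/6

25/6


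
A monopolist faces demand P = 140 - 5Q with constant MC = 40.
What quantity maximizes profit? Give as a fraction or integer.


TR = P*Q = (140 - 5Q)Q = 140Q - 5Q^2
MR = dTR/dQ = 140 - 10Q
Set MR = MC:
140 - 10Q = 40
100 = 10Q
Q* = 100/10 = 10

10


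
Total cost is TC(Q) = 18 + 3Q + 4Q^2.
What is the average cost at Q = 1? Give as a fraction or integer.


TC(1) = 18 + 3*1 + 4*1^2
TC(1) = 18 + 3 + 4 = 25
AC = TC/Q = 25/1 = 25

25


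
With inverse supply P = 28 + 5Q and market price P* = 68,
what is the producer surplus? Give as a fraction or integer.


Minimum supply price (at Q=0): P_min = 28
Quantity supplied at P* = 68:
Q* = (68 - 28)/5 = 8
PS = (1/2) * Q* * (P* - P_min)
PS = (1/2) * 8 * (68 - 28)
PS = (1/2) * 8 * 40 = 160

160


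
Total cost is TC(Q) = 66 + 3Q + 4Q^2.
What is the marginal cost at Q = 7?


MC = dTC/dQ = 3 + 2*4*Q
At Q = 7:
MC = 3 + 8*7
MC = 3 + 56 = 59

59


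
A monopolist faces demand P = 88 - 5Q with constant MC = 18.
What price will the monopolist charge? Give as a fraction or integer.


MR = 88 - 10Q
Set MR = MC: 88 - 10Q = 18
Q* = 7
Substitute into demand:
P* = 88 - 5*7 = 53

53


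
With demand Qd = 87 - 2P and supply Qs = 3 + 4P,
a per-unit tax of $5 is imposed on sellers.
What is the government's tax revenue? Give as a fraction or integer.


With tax on sellers, new supply: Qs' = 3 + 4(P - 5)
= 4P - 17
New equilibrium quantity:
Q_new = 157/3
Tax revenue = tax * Q_new = 5 * 157/3 = 785/3

785/3


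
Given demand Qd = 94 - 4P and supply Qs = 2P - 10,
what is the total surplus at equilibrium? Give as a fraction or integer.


Find equilibrium: 94 - 4P = 2P - 10
94 + 10 = 6P
P* = 104/6 = 52/3
Q* = 2*52/3 - 10 = 74/3
Inverse demand: P = 47/2 - Q/4, so P_max = 47/2
Inverse supply: P = 5 + Q/2, so P_min = 5
CS = (1/2) * 74/3 * (47/2 - 52/3) = 1369/18
PS = (1/2) * 74/3 * (52/3 - 5) = 1369/9
TS = CS + PS = 1369/18 + 1369/9 = 1369/6

1369/6


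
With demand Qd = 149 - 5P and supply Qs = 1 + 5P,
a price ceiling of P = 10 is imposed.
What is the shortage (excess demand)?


At P = 10:
Qd = 149 - 5*10 = 99
Qs = 1 + 5*10 = 51
Shortage = Qd - Qs = 99 - 51 = 48

48


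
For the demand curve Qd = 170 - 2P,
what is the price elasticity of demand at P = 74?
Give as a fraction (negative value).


dQ/dP = -2
At P = 74: Q = 170 - 2*74 = 22
E = (dQ/dP)(P/Q) = (-2)(74/22) = -74/11

-74/11


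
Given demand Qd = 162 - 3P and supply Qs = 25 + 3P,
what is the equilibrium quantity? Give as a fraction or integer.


First find equilibrium price:
162 - 3P = 25 + 3P
P* = 137/6 = 137/6
Then substitute into demand:
Q* = 162 - 3 * 137/6 = 187/2

187/2


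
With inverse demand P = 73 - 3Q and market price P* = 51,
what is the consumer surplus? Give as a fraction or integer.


Maximum willingness to pay (at Q=0): P_max = 73
Quantity demanded at P* = 51:
Q* = (73 - 51)/3 = 22/3
CS = (1/2) * Q* * (P_max - P*)
CS = (1/2) * 22/3 * (73 - 51)
CS = (1/2) * 22/3 * 22 = 242/3

242/3


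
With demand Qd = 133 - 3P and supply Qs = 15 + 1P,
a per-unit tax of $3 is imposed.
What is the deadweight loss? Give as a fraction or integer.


Pre-tax equilibrium quantity: Q* = 89/2
Post-tax equilibrium quantity: Q_tax = 169/4
Reduction in quantity: Q* - Q_tax = 9/4
DWL = (1/2) * tax * (Q* - Q_tax)
DWL = (1/2) * 3 * 9/4 = 27/8

27/8


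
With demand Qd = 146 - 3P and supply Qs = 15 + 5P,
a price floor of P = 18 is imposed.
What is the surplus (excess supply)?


At P = 18:
Qd = 146 - 3*18 = 92
Qs = 15 + 5*18 = 105
Surplus = Qs - Qd = 105 - 92 = 13

13


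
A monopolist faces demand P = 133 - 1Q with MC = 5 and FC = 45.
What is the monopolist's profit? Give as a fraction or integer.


MR = MC: 133 - 2Q = 5
Q* = 64
P* = 133 - 1*64 = 69
Profit = (P* - MC)*Q* - FC
= (69 - 5)*64 - 45
= 64*64 - 45
= 4096 - 45 = 4051

4051


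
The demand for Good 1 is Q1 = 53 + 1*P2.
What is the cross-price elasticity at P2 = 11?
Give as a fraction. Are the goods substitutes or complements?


dQ1/dP2 = 1
At P2 = 11: Q1 = 53 + 1*11 = 64
Exy = (dQ1/dP2)(P2/Q1) = 1 * 11 / 64 = 11/64
Since Exy > 0, the goods are substitutes.

11/64 (substitutes)


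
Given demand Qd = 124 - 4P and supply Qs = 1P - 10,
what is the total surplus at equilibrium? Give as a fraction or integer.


Find equilibrium: 124 - 4P = 1P - 10
124 + 10 = 5P
P* = 134/5 = 134/5
Q* = 1*134/5 - 10 = 84/5
Inverse demand: P = 31 - Q/4, so P_max = 31
Inverse supply: P = 10 + Q/1, so P_min = 10
CS = (1/2) * 84/5 * (31 - 134/5) = 882/25
PS = (1/2) * 84/5 * (134/5 - 10) = 3528/25
TS = CS + PS = 882/25 + 3528/25 = 882/5

882/5


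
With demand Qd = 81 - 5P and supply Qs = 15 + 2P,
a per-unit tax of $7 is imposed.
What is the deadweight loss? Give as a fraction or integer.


Pre-tax equilibrium quantity: Q* = 237/7
Post-tax equilibrium quantity: Q_tax = 167/7
Reduction in quantity: Q* - Q_tax = 10
DWL = (1/2) * tax * (Q* - Q_tax)
DWL = (1/2) * 7 * 10 = 35

35


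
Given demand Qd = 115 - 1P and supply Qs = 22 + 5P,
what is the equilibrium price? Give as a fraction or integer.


At equilibrium, Qd = Qs.
115 - 1P = 22 + 5P
115 - 22 = 1P + 5P
93 = 6P
P* = 93/6 = 31/2

31/2


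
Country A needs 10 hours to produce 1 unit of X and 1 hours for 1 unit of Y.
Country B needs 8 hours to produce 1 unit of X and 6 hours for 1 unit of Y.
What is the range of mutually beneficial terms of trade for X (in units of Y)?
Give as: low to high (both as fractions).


Opportunity cost of X for Country A = hours_X / hours_Y = 10/1 = 10 units of Y
Opportunity cost of X for Country B = hours_X / hours_Y = 8/6 = 4/3 units of Y
Terms of trade must be between the two opportunity costs.
Range: 4/3 to 10

4/3 to 10


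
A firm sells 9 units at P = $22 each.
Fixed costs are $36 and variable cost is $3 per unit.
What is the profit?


Total Revenue = P * Q = 22 * 9 = $198
Total Cost = FC + VC*Q = 36 + 3*9 = $63
Profit = TR - TC = 198 - 63 = $135

$135


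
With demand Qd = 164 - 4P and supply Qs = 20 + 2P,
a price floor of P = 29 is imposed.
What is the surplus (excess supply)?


At P = 29:
Qd = 164 - 4*29 = 48
Qs = 20 + 2*29 = 78
Surplus = Qs - Qd = 78 - 48 = 30

30


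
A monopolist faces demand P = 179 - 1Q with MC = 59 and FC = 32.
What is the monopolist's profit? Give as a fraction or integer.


MR = MC: 179 - 2Q = 59
Q* = 60
P* = 179 - 1*60 = 119
Profit = (P* - MC)*Q* - FC
= (119 - 59)*60 - 32
= 60*60 - 32
= 3600 - 32 = 3568

3568


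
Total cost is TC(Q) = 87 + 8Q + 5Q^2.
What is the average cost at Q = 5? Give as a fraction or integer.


TC(5) = 87 + 8*5 + 5*5^2
TC(5) = 87 + 40 + 125 = 252
AC = TC/Q = 252/5 = 252/5

252/5


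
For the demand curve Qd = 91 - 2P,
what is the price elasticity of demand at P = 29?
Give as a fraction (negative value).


dQ/dP = -2
At P = 29: Q = 91 - 2*29 = 33
E = (dQ/dP)(P/Q) = (-2)(29/33) = -58/33

-58/33


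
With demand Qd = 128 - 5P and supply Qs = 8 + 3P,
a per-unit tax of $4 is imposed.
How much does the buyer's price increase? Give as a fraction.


With a per-unit tax, the buyer's price increase depends on relative slopes.
Supply slope: d = 3, Demand slope: b = 5
Buyer's price increase = d * tax / (b + d)
= 3 * 4 / (5 + 3)
= 12 / 8 = 3/2

3/2


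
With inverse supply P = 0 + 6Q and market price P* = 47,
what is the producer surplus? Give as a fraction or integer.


Minimum supply price (at Q=0): P_min = 0
Quantity supplied at P* = 47:
Q* = (47 - 0)/6 = 47/6
PS = (1/2) * Q* * (P* - P_min)
PS = (1/2) * 47/6 * (47 - 0)
PS = (1/2) * 47/6 * 47 = 2209/12

2209/12


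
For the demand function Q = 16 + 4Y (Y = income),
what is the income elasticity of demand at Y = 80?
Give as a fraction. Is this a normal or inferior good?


dQ/dY = 4
At Y = 80: Q = 16 + 4*80 = 336
Ey = (dQ/dY)(Y/Q) = 4 * 80 / 336 = 20/21
Since Ey > 0, this is a normal good.

20/21 (normal good)


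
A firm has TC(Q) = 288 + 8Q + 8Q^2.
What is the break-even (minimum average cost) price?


AC(Q) = 288/Q + 8 + 8Q
To minimize: dAC/dQ = -288/Q^2 + 8 = 0
Q^2 = 288/8 = 36
Q* = 6
Min AC = 288/6 + 8 + 8*6
Min AC = 48 + 8 + 48 = 104

104


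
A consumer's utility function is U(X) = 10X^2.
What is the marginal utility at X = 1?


MU = dU/dX = 10*2*X^(2-1)
MU = 20*X^1
At X = 1:
MU = 20 * 1^1
MU = 20 * 1 = 20

20


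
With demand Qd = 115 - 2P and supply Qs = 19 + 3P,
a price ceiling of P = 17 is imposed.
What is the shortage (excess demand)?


At P = 17:
Qd = 115 - 2*17 = 81
Qs = 19 + 3*17 = 70
Shortage = Qd - Qs = 81 - 70 = 11

11


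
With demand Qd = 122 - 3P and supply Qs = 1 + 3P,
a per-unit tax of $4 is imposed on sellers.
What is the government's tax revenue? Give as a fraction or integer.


With tax on sellers, new supply: Qs' = 1 + 3(P - 4)
= 3P - 11
New equilibrium quantity:
Q_new = 111/2
Tax revenue = tax * Q_new = 4 * 111/2 = 222

222


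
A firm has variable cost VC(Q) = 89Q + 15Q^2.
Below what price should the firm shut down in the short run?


AVC(Q) = VC(Q)/Q = 89 + 15Q
AVC is increasing in Q, so minimum AVC is at Q -> 0+.
Min AVC = 89
The firm should shut down if P < 89.

89


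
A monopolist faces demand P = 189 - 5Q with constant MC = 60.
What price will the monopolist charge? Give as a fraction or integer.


MR = 189 - 10Q
Set MR = MC: 189 - 10Q = 60
Q* = 129/10
Substitute into demand:
P* = 189 - 5*129/10 = 249/2

249/2


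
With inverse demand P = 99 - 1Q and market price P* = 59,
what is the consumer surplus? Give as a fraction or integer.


Maximum willingness to pay (at Q=0): P_max = 99
Quantity demanded at P* = 59:
Q* = (99 - 59)/1 = 40
CS = (1/2) * Q* * (P_max - P*)
CS = (1/2) * 40 * (99 - 59)
CS = (1/2) * 40 * 40 = 800

800
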